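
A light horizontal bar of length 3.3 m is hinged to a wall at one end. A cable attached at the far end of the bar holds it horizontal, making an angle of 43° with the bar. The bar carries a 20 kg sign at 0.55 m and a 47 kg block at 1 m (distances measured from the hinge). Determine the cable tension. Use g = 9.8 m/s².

T ≈ 253 N

Choose the hinge as the axis so the unknown hinge reaction has zero arm there.
Sign: 20 × 9.8 = 196 N down at 0.55 m → arm 0.55 m, τ = 196 × 0.55 = 107.8 N·m clockwise.
Block: 47 × 9.8 = 460.6 N down at 1 m → arm 1 m, τ = 460.6 × 1 = 460.6 N·m clockwise.
Total clockwise load moment = 568.4 N·m.
The cable tension T acts at 3.3 m; only its component perpendicular to the bar, T sinθ, produces torque. sin 43° = 0.682.
Στ = 0 ⇒ T × 3.3 × 0.682 = 568.4 ⇒ T = 568.4 / 2.251 = 253 N.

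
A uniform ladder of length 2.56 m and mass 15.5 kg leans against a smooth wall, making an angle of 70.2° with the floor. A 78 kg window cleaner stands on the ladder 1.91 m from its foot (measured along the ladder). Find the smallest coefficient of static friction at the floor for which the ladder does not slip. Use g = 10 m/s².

μ_min ≈ 0.254

Sum moments about the foot of the ladder (the floor normal and friction both act there and drop out).
Ladder weight 15.5×10 = 155 N acts at 1.28 m along the ladder; its horizontal arm is 1.28·cos70.2° = 0.4336 m → τ = 67.21 N·m clockwise.
Window cleaner: 78×10 = 780 N at 1.91 m → arm 0.647 m → τ = 504.7 N·m clockwise.
Wall normal N acts horizontally at the top; its moment arm is the height L sinθ = 2.56·sin70.2° = 2.409 m, counterclockwise.
Setting net torque to zero: N × 2.409 = 571.9 → N = 237.4 N.
ΣFx = 0 ⇒ f = N_wall = 237.4 N. ΣFy = 0 ⇒ N_floor = 935 N.
μ_min = f / N_floor = 237.4 / 935 = 0.254.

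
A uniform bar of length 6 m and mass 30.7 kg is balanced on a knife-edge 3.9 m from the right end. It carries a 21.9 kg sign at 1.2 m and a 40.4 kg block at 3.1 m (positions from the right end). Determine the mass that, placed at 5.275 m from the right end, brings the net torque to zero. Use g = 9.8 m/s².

Choose the knife-edge (at 3.9 m from the right end) as the axis so the support reaction has zero arm there.
Beam weight: 30.7 × 9.8 = 300.9 N down at 3 m → arm 0.9 m, τ = 300.9 × 0.9 = 270.8 N·m clockwise.
Sign: 21.9 × 9.8 = 214.6 N down at 1.2 m → arm 2.7 m, τ = 214.6 × 2.7 = 579.4 N·m clockwise.
Block: 40.4 × 9.8 = 395.9 N down at 3.1 m → arm 0.8 m, τ = 395.9 × 0.8 = 316.7 N·m clockwise.
Net moment of known loads = 1167 N·m clockwise.
An unknown mass m at 5.275 m has arm 1.375 m; its moment is m·g·1.375 counterclockwise.
Στ = 0 ⇒ m × 9.8 × 1.375 = 1167 ⇒ m = 1167 / (9.8 × 1.375) = 86.6 kg.

m ≈ 86.6 kg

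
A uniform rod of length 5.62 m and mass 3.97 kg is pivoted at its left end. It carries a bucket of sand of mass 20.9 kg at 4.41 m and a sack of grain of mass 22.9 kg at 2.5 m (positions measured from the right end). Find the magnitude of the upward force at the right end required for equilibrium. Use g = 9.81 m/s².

Take moments about the left end.
Beam weight: 3.97 × 9.81 = 38.95 N down at 2.81 m → arm 2.81 m, τ = 38.95 × 2.81 = 109.4 N·m clockwise.
Bucket of sand: 20.9 × 9.81 = 205 N down at 4.41 m → arm 1.21 m, τ = 205 × 1.21 = 248 N·m clockwise.
Sack of grain: 22.9 × 9.81 = 224.6 N down at 2.5 m → arm 3.12 m, τ = 224.6 × 3.12 = 700.8 N·m clockwise.
Net moment of the loads = 1058 N·m clockwise.
The upward force F acts at the right end, arm 5.62 m, giving F × 5.62 counterclockwise.
For rotational equilibrium, F × 5.62 = 1058, so F = 1058 / 5.62 = 188 N.

F ≈ 188 N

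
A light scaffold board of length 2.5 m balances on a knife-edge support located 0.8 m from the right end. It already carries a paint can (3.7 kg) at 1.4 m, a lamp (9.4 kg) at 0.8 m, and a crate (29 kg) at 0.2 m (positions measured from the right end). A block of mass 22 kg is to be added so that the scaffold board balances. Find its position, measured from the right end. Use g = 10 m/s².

About the knife-edge support (at 0.8 m from the right end):
Paint can: 3.7 × 10 = 37 N down at 1.4 m → arm 0.6 m, τ = 37 × 0.6 = 22.2 N·m counterclockwise.
Lamp: acts at the knife-edge support, moment arm 0 → no torque.
Crate: 29 × 10 = 290 N down at 0.2 m → arm 0.6 m, τ = 290 × 0.6 = 174 N·m clockwise.
Net moment of existing loads = 151.8 N·m clockwise.
The block weighs 22 × 10 = 220 N and must supply an equal counterclockwise moment, so its lever arm about the knife-edge support is 151.8 / 220 = 0.69 m.
That puts it at 0.8 + 0.69 = 1.49 m from the right end.

x ≈ 1.49 m from the right end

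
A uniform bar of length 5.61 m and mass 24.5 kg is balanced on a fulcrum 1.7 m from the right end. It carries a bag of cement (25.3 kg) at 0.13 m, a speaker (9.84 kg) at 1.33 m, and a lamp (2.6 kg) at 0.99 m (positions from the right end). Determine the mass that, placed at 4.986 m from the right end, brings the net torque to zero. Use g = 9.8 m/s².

m ≈ 5.52 kg

Taking torques about the fulcrum (at 1.7 m from the right end):
Beam weight: 24.5 × 9.8 = 240.1 N down at 2.805 m → arm 1.105 m, τ = 240.1 × 1.105 = 265.3 N·m counterclockwise.
Bag of cement: 25.3 × 9.8 = 247.9 N down at 0.13 m → arm 1.57 m, τ = 247.9 × 1.57 = 389.2 N·m clockwise.
Speaker: 9.84 × 9.8 = 96.43 N down at 1.33 m → arm 0.37 m, τ = 96.43 × 0.37 = 35.68 N·m clockwise.
Lamp: 2.6 × 9.8 = 25.48 N down at 0.99 m → arm 0.71 m, τ = 25.48 × 0.71 = 18.09 N·m clockwise.
Net moment of known loads = 177.7 N·m clockwise.
An unknown mass m at 4.986 m has arm 3.286 m; its moment is m·g·3.286 counterclockwise.
For rotational equilibrium, m × 9.8 × 3.286 = 177.7, so m = 177.7 / (9.8 × 3.286) = 5.52 kg.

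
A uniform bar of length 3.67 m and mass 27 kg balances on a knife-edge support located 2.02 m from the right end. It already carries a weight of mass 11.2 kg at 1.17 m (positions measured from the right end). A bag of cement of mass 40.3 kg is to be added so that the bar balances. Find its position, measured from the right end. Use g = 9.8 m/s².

x ≈ 2.38 m from the right end

About the knife-edge support (at 2.02 m from the right end):
Beam weight: 27 × 9.8 = 264.6 N down at 1.835 m → arm 0.185 m, τ = 264.6 × 0.185 = 48.95 N·m clockwise.
Weight: 11.2 × 9.8 = 109.8 N down at 1.17 m → arm 0.85 m, τ = 109.8 × 0.85 = 93.33 N·m clockwise.
Net moment of existing loads = 142.3 N·m clockwise.
The bag of cement weighs 40.3 × 9.8 = 394.9 N and must supply an equal counterclockwise moment, so its lever arm about the knife-edge support is 142.3 / 394.9 = 0.36 m.
That puts it at 2.02 + 0.36 = 2.38 m from the right end.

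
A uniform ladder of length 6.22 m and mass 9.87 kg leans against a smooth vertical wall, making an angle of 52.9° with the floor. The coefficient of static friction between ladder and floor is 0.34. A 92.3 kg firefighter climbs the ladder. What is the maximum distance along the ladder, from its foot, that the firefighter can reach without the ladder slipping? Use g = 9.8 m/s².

d ≈ 2.76 m

Taking torques about the foot of the ladder:
Ladder weight 9.87×9.8 = 96.73 N acts at 3.11 m along the ladder; its horizontal arm is 3.11·cos52.9° = 1.876 m → τ = 181.5 N·m clockwise.
Firefighter weight 92.3×9.8 = 904.5 N at distance d → arm d·cos52.9° → τ = 904.5·d·0.6032 clockwise.
Wall normal N at the top has arm L sinθ = 4.961 m counterclockwise, so Στ = 0 gives N·4.961 = 181.5 + 545.6·d.
ΣFy = 0 ⇒ N_floor = 1001 N, so the maximum friction is μ_s·N_floor = 0.34×1001 = 340.3 N. ΣFx = 0 ⇒ N_wall = f, so at the slipping point N = 340.3 N.
Substituting: 340.3×4.961 = 181.5 + 545.6·d ⇒ d = (1688 − 181.5) / 545.6 = 2.76 m.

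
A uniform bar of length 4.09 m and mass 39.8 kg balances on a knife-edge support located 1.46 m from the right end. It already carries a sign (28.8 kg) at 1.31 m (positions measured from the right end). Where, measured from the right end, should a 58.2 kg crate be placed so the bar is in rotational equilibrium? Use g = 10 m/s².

Choose the knife-edge support (at 1.46 m from the right end) as the axis so the support reaction has zero arm there.
Beam weight: 39.8 × 10 = 398 N down at 2.045 m → arm 0.585 m, τ = 398 × 0.585 = 232.8 N·m counterclockwise.
Sign: 28.8 × 10 = 288 N down at 1.31 m → arm 0.15 m, τ = 288 × 0.15 = 43.2 N·m clockwise.
Net moment of existing loads = 189.6 N·m counterclockwise.
The crate weighs 58.2 × 10 = 582 N and must supply an equal clockwise moment, so its lever arm about the knife-edge support is 189.6 / 582 = 0.326 m.
That puts it at 1.46 − 0.326 = 1.13 m from the right end.

x ≈ 1.13 m from the right end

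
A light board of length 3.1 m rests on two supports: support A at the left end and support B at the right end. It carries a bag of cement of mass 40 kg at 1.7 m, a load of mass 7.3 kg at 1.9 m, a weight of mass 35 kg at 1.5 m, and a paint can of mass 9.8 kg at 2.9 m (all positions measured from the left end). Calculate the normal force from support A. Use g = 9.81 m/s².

R_A ≈ 388 N

Choose support B as the axis so its reaction then has zero moment arm.
Bag of cement: 40 × 9.81 = 392.4 N down at 1.7 m → arm 1.4 m, τ = 392.4 × 1.4 = 549.4 N·m counterclockwise.
Load: 7.3 × 9.81 = 71.61 N down at 1.9 m → arm 1.2 m, τ = 71.61 × 1.2 = 85.93 N·m counterclockwise.
Weight: 35 × 9.81 = 343.4 N down at 1.5 m → arm 1.6 m, τ = 343.4 × 1.6 = 549.4 N·m counterclockwise.
Paint can: 9.8 × 9.81 = 96.14 N down at 2.9 m → arm 0.2 m, τ = 96.14 × 0.2 = 19.23 N·m counterclockwise.
Net load moment about support B = 1204 N·m counterclockwise.
Reaction R at support A is upward at 0 m, arm 3.1 m → moment R × 3.1 clockwise.
For rotational equilibrium, R × 3.1 = 1204, so R = 388 N.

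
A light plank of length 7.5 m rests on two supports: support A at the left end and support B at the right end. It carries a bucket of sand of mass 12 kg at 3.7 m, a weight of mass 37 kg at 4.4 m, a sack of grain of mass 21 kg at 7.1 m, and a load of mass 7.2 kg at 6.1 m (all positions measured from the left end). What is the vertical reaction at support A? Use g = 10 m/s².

R_A ≈ 238 N

About support B:
Bucket of sand: 12 × 10 = 120 N down at 3.7 m → arm 3.8 m, τ = 120 × 3.8 = 456 N·m counterclockwise.
Weight: 37 × 10 = 370 N down at 4.4 m → arm 3.1 m, τ = 370 × 3.1 = 1147 N·m counterclockwise.
Sack of grain: 21 × 10 = 210 N down at 7.1 m → arm 0.4 m, τ = 210 × 0.4 = 84 N·m counterclockwise.
Load: 7.2 × 10 = 72 N down at 6.1 m → arm 1.4 m, τ = 72 × 1.4 = 100.8 N·m counterclockwise.
Net load moment about support B = 1788 N·m counterclockwise.
Reaction R at support A is upward at 0 m, arm 7.5 m → moment R × 7.5 clockwise.
For rotational equilibrium, R × 7.5 = 1788, so R = 238 N.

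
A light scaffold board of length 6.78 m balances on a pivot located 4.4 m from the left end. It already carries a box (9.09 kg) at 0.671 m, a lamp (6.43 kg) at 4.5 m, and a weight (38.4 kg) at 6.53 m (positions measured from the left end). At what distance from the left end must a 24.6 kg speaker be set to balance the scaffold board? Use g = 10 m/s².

Taking torques about the pivot (at 4.4 m from the left end):
Box: 9.09 × 10 = 90.9 N down at 0.671 m → arm 3.729 m, τ = 90.9 × 3.729 = 339 N·m counterclockwise.
Lamp: 6.43 × 10 = 64.3 N down at 4.5 m → arm 0.1 m, τ = 64.3 × 0.1 = 6.43 N·m clockwise.
Weight: 38.4 × 10 = 384 N down at 6.53 m → arm 2.13 m, τ = 384 × 2.13 = 817.9 N·m clockwise.
Net moment of existing loads = 485.3 N·m clockwise.
The speaker weighs 24.6 × 10 = 246 N and must supply an equal counterclockwise moment, so its lever arm about the pivot is 485.3 / 246 = 1.97 m.
That puts it at 4.4 − 1.97 = 2.43 m from the left end.

x ≈ 2.43 m from the left end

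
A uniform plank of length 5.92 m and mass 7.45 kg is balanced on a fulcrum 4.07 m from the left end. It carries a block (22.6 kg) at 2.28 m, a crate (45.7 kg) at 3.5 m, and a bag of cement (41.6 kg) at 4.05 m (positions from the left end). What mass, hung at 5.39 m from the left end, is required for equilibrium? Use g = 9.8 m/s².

m ≈ 57.3 kg

About the fulcrum (at 4.07 m from the left end):
Beam weight: 7.45 × 9.8 = 73.01 N down at 2.96 m → arm 1.11 m, τ = 73.01 × 1.11 = 81.04 N·m counterclockwise.
Block: 22.6 × 9.8 = 221.5 N down at 2.28 m → arm 1.79 m, τ = 221.5 × 1.79 = 396.5 N·m counterclockwise.
Crate: 45.7 × 9.8 = 447.9 N down at 3.5 m → arm 0.57 m, τ = 447.9 × 0.57 = 255.3 N·m counterclockwise.
Bag of cement: 41.6 × 9.8 = 407.7 N down at 4.05 m → arm 0.02 m, τ = 407.7 × 0.02 = 8.154 N·m counterclockwise.
Net moment of known loads = 741 N·m counterclockwise.
An unknown mass m at 5.39 m has arm 1.32 m; its moment is m·g·1.32 clockwise.
Στ = 0 ⇒ m × 9.8 × 1.32 = 741 ⇒ m = 741 / (9.8 × 1.32) = 57.3 kg.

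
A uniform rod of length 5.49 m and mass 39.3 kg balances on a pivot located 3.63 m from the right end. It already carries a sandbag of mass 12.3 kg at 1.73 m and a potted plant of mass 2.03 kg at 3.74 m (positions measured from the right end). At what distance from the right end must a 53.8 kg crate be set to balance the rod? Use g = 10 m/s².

Sum moments about the pivot (at 3.63 m from the right end) (the support reaction has zero arm there).
Beam weight: 39.3 × 10 = 393 N down at 2.745 m → arm 0.885 m, τ = 393 × 0.885 = 347.8 N·m clockwise.
Sandbag: 12.3 × 10 = 123 N down at 1.73 m → arm 1.9 m, τ = 123 × 1.9 = 233.7 N·m clockwise.
Potted plant: 2.03 × 10 = 20.3 N down at 3.74 m → arm 0.11 m, τ = 20.3 × 0.11 = 2.233 N·m counterclockwise.
Net moment of existing loads = 579.3 N·m clockwise.
The crate weighs 53.8 × 10 = 538 N and must supply an equal counterclockwise moment, so its lever arm about the pivot is 579.3 / 538 = 1.08 m.
That puts it at 3.63 + 1.08 = 4.71 m from the right end.

x ≈ 4.71 m from the right end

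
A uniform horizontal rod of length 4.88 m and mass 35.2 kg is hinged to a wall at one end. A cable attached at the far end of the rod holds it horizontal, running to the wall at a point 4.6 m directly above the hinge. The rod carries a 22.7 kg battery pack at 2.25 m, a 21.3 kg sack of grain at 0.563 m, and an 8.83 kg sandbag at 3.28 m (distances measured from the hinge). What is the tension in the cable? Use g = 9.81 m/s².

About the hinge:
Beam weight: 35.2 × 9.81 = 345.3 N down at 2.44 m → arm 2.44 m, τ = 345.3 × 2.44 = 842.5 N·m clockwise.
Battery pack: 22.7 × 9.81 = 222.7 N down at 2.25 m → arm 2.25 m, τ = 222.7 × 2.25 = 501.1 N·m clockwise.
Sack of grain: 21.3 × 9.81 = 209 N down at 0.563 m → arm 0.563 m, τ = 209 × 0.563 = 117.7 N·m clockwise.
Sandbag: 8.83 × 9.81 = 86.62 N down at 3.28 m → arm 3.28 m, τ = 86.62 × 3.28 = 284.1 N·m clockwise.
Total clockwise load moment = 1745 N·m.
The cable tension T acts at 4.88 m; only its component perpendicular to the rod, T sinθ, produces torque. sinθ = h/√(h²+d²) = 4.6/√(4.6²+4.88²) = 0.6859.
Balancing moments: T × 4.88 × 0.6859 = 1745, giving T = 1745 / 3.347 = 521 N.

T ≈ 521 N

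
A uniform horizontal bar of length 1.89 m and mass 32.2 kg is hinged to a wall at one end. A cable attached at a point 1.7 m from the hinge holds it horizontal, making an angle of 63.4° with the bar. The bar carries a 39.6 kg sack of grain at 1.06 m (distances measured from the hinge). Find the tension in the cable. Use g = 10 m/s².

T ≈ 476 N

Taking torques about the hinge:
Beam weight: 32.2 × 10 = 322 N down at 0.945 m → arm 0.945 m, τ = 322 × 0.945 = 304.3 N·m clockwise.
Sack of grain: 39.6 × 10 = 396 N down at 1.06 m → arm 1.06 m, τ = 396 × 1.06 = 419.8 N·m clockwise.
Total clockwise load moment = 724.1 N·m.
The cable tension T acts at 1.7 m; only its component perpendicular to the bar, T sinθ, produces torque. sin 63.4° = 0.8942.
Setting net torque to zero: T × 1.7 × 0.8942 = 724.1 → T = 724.1 / 1.52 = 476 N.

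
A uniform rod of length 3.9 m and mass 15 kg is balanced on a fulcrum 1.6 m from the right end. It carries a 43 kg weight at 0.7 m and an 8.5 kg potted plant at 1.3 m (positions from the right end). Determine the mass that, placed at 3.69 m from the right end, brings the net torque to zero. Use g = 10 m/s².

m ≈ 17.2 kg

Choose the fulcrum (at 1.6 m from the right end) as the axis so the support reaction has zero arm there.
Beam weight: 15 × 10 = 150 N down at 1.95 m → arm 0.35 m, τ = 150 × 0.35 = 52.5 N·m counterclockwise.
Weight: 43 × 10 = 430 N down at 0.7 m → arm 0.9 m, τ = 430 × 0.9 = 387 N·m clockwise.
Potted plant: 8.5 × 10 = 85 N down at 1.3 m → arm 0.3 m, τ = 85 × 0.3 = 25.5 N·m clockwise.
Net moment of known loads = 360 N·m clockwise.
An unknown mass m at 3.69 m has arm 2.09 m; its moment is m·g·2.09 counterclockwise.
Balancing moments: m × 10 × 2.09 = 360, giving m = 360 / (10 × 2.09) = 17.2 kg.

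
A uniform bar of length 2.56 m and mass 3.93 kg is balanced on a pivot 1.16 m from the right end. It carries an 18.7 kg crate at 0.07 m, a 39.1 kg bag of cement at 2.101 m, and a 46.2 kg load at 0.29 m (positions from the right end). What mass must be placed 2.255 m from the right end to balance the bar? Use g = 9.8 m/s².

m ≈ 21.3 kg

Sum moments about the pivot (at 1.16 m from the right end) (the support reaction has zero arm there).
Beam weight: 3.93 × 9.8 = 38.51 N down at 1.28 m → arm 0.12 m, τ = 38.51 × 0.12 = 4.621 N·m counterclockwise.
Crate: 18.7 × 9.8 = 183.3 N down at 0.07 m → arm 1.09 m, τ = 183.3 × 1.09 = 199.8 N·m clockwise.
Bag of cement: 39.1 × 9.8 = 383.2 N down at 2.101 m → arm 0.941 m, τ = 383.2 × 0.941 = 360.6 N·m counterclockwise.
Load: 46.2 × 9.8 = 452.8 N down at 0.29 m → arm 0.87 m, τ = 452.8 × 0.87 = 393.9 N·m clockwise.
Net moment of known loads = 228.5 N·m clockwise.
An unknown mass m at 2.255 m has arm 1.095 m; its moment is m·g·1.095 counterclockwise.
Balancing moments: m × 9.8 × 1.095 = 228.5, giving m = 228.5 / (9.8 × 1.095) = 21.3 kg.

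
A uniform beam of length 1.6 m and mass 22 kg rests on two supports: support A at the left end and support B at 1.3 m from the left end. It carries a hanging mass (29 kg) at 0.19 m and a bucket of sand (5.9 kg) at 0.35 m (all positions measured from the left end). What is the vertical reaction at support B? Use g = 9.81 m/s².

Choose support A as the axis so its reaction then has zero moment arm.
Beam weight: 22 × 9.81 = 215.8 N down at 0.8 m → arm 0.8 m, τ = 215.8 × 0.8 = 172.6 N·m clockwise.
Hanging mass: 29 × 9.81 = 284.5 N down at 0.19 m → arm 0.19 m, τ = 284.5 × 0.19 = 54.05 N·m clockwise.
Bucket of sand: 5.9 × 9.81 = 57.88 N down at 0.35 m → arm 0.35 m, τ = 57.88 × 0.35 = 20.26 N·m clockwise.
Net load moment about support A = 246.9 N·m clockwise.
Reaction R at support B is upward at 1.3 m, arm 1.3 m → moment R × 1.3 counterclockwise.
Στ = 0 ⇒ R × 1.3 = 246.9 ⇒ R = 190 N.

R_B ≈ 190 N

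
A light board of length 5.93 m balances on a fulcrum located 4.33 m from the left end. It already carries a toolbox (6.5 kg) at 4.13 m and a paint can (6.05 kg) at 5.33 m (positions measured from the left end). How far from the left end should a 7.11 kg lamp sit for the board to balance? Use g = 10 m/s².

Take moments about the fulcrum (at 4.33 m from the left end).
Toolbox: 6.5 × 10 = 65 N down at 4.13 m → arm 0.2 m, τ = 65 × 0.2 = 13 N·m counterclockwise.
Paint can: 6.05 × 10 = 60.5 N down at 5.33 m → arm 1 m, τ = 60.5 × 1 = 60.5 N·m clockwise.
Net moment of existing loads = 47.5 N·m clockwise.
The lamp weighs 7.11 × 10 = 71.1 N and must supply an equal counterclockwise moment, so its lever arm about the fulcrum is 47.5 / 71.1 = 0.668 m.
That puts it at 4.33 − 0.668 = 3.66 m from the left end.

x ≈ 3.66 m from the left end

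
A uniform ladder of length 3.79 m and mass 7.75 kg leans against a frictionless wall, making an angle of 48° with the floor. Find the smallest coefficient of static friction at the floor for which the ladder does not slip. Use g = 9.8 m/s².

Sum moments about the foot of the ladder (the floor normal and friction both act there and drop out).
Ladder weight 7.75×9.8 = 75.95 N acts at 1.895 m along the ladder; its horizontal arm is 1.895·cos48° = 1.268 m → τ = 96.3 N·m clockwise.
Wall normal N acts horizontally at the top; its moment arm is the height L sinθ = 3.79·sin48° = 2.817 m, counterclockwise.
Setting net torque to zero: N × 2.817 = 96.3 → N = 34.19 N.
ΣFx = 0 ⇒ f = N_wall = 34.19 N. ΣFy = 0 ⇒ N_floor = 75.95 N.
μ_min = f / N_floor = 34.19 / 75.95 = 0.45.

μ_min ≈ 0.45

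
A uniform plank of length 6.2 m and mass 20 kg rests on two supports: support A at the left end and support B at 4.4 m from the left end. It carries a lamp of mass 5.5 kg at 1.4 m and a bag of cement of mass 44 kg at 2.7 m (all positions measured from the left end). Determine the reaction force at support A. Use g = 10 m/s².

Sum moments about support B (its reaction then has zero moment arm).
Beam weight: 20 × 10 = 200 N down at 3.1 m → arm 1.3 m, τ = 200 × 1.3 = 260 N·m counterclockwise.
Lamp: 5.5 × 10 = 55 N down at 1.4 m → arm 3 m, τ = 55 × 3 = 165 N·m counterclockwise.
Bag of cement: 44 × 10 = 440 N down at 2.7 m → arm 1.7 m, τ = 440 × 1.7 = 748 N·m counterclockwise.
Net load moment about support B = 1173 N·m counterclockwise.
Reaction R at support A is upward at 0 m, arm 4.4 m → moment R × 4.4 clockwise.
For rotational equilibrium, R × 4.4 = 1173, so R = 267 N.

R_A ≈ 267 N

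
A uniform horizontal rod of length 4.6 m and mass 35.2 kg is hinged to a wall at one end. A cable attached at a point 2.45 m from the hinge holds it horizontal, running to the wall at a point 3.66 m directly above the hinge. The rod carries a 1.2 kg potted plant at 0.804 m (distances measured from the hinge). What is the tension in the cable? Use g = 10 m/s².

About the hinge:
Beam weight: 35.2 × 10 = 352 N down at 2.3 m → arm 2.3 m, τ = 352 × 2.3 = 809.6 N·m clockwise.
Potted plant: 1.2 × 10 = 12 N down at 0.804 m → arm 0.804 m, τ = 12 × 0.804 = 9.648 N·m clockwise.
Total clockwise load moment = 819.2 N·m.
The cable tension T acts at 2.45 m; only its component perpendicular to the rod, T sinθ, produces torque. sinθ = h/√(h²+d²) = 3.66/√(3.66²+2.45²) = 0.831.
Στ = 0 ⇒ T × 2.45 × 0.831 = 819.2 ⇒ T = 819.2 / 2.036 = 402 N.

T ≈ 402 N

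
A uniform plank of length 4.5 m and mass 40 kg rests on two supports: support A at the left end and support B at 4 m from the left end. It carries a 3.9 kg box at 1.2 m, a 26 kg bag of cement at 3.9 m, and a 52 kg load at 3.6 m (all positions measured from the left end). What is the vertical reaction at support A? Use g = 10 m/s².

Sum moments about support B (its reaction then has zero moment arm).
Beam weight: 40 × 10 = 400 N down at 2.25 m → arm 1.75 m, τ = 400 × 1.75 = 700 N·m counterclockwise.
Box: 3.9 × 10 = 39 N down at 1.2 m → arm 2.8 m, τ = 39 × 2.8 = 109.2 N·m counterclockwise.
Bag of cement: 26 × 10 = 260 N down at 3.9 m → arm 0.1 m, τ = 260 × 0.1 = 26 N·m counterclockwise.
Load: 52 × 10 = 520 N down at 3.6 m → arm 0.4 m, τ = 520 × 0.4 = 208 N·m counterclockwise.
Net load moment about support B = 1043 N·m counterclockwise.
Reaction R at support A is upward at 0 m, arm 4 m → moment R × 4 clockwise.
Setting net torque to zero: R × 4 = 1043 → R = 261 N.

R_A ≈ 261 N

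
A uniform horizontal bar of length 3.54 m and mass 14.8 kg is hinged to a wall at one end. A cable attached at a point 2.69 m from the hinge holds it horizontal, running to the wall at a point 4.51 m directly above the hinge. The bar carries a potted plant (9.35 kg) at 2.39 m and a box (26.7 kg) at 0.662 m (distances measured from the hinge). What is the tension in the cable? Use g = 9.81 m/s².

About the hinge:
Beam weight: 14.8 × 9.81 = 145.2 N down at 1.77 m → arm 1.77 m, τ = 145.2 × 1.77 = 257 N·m clockwise.
Potted plant: 9.35 × 9.81 = 91.72 N down at 2.39 m → arm 2.39 m, τ = 91.72 × 2.39 = 219.2 N·m clockwise.
Box: 26.7 × 9.81 = 261.9 N down at 0.662 m → arm 0.662 m, τ = 261.9 × 0.662 = 173.4 N·m clockwise.
Total clockwise load moment = 649.6 N·m.
The cable tension T acts at 2.69 m; only its component perpendicular to the bar, T sinθ, produces torque. sinθ = h/√(h²+d²) = 4.51/√(4.51²+2.69²) = 0.8588.
Balancing moments: T × 2.69 × 0.8588 = 649.6, giving T = 649.6 / 2.31 = 281 N.

T ≈ 281 N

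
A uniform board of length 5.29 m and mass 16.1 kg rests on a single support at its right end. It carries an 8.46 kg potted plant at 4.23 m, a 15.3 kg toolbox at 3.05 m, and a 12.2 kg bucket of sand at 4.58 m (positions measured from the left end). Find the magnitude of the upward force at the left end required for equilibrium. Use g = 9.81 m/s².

F ≈ 175 N

Choose the right end as the axis so the unknown pivot reaction has zero arm there.
Beam weight: 16.1 × 9.81 = 157.9 N down at 2.645 m → arm 2.645 m, τ = 157.9 × 2.645 = 417.6 N·m counterclockwise.
Potted plant: 8.46 × 9.81 = 82.99 N down at 4.23 m → arm 1.06 m, τ = 82.99 × 1.06 = 87.97 N·m counterclockwise.
Toolbox: 15.3 × 9.81 = 150.1 N down at 3.05 m → arm 2.24 m, τ = 150.1 × 2.24 = 336.2 N·m counterclockwise.
Bucket of sand: 12.2 × 9.81 = 119.7 N down at 4.58 m → arm 0.71 m, τ = 119.7 × 0.71 = 84.99 N·m counterclockwise.
Net moment of the loads = 926.8 N·m counterclockwise.
The upward force F acts at the left end, arm 5.29 m, giving F × 5.29 clockwise.
For rotational equilibrium, F × 5.29 = 926.8, so F = 926.8 / 5.29 = 175 N.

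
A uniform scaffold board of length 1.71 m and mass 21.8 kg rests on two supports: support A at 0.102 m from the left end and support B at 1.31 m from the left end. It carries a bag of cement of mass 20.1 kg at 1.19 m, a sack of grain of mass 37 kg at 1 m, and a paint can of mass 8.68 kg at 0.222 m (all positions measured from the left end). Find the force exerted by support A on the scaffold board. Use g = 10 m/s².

Choose support B as the axis so its reaction then has zero moment arm.
Beam weight: 21.8 × 10 = 218 N down at 0.855 m → arm 0.455 m, τ = 218 × 0.455 = 99.19 N·m counterclockwise.
Bag of cement: 20.1 × 10 = 201 N down at 1.19 m → arm 0.12 m, τ = 201 × 0.12 = 24.12 N·m counterclockwise.
Sack of grain: 37 × 10 = 370 N down at 1 m → arm 0.31 m, τ = 370 × 0.31 = 114.7 N·m counterclockwise.
Paint can: 8.68 × 10 = 86.8 N down at 0.222 m → arm 1.088 m, τ = 86.8 × 1.088 = 94.44 N·m counterclockwise.
Net load moment about support B = 332.4 N·m counterclockwise.
Reaction R at support A is upward at 0.102 m, arm 1.208 m → moment R × 1.208 clockwise.
Setting net torque to zero: R × 1.208 = 332.4 → R = 275 N.

R_A ≈ 275 N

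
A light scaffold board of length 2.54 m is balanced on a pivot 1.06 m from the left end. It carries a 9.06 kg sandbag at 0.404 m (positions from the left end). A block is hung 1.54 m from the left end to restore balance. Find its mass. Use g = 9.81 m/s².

Sum moments about the pivot (at 1.06 m from the left end) (the support reaction has zero arm there).
Sandbag: 9.06 × 9.81 = 88.88 N down at 0.404 m → arm 0.656 m, τ = 88.88 × 0.656 = 58.31 N·m counterclockwise.
Net moment of known loads = 58.31 N·m counterclockwise.
An unknown mass m at 1.54 m has arm 0.48 m; its moment is m·g·0.48 clockwise.
Στ = 0 ⇒ m × 9.81 × 0.48 = 58.31 ⇒ m = 58.31 / (9.81 × 0.48) = 12.4 kg.

m ≈ 12.4 kg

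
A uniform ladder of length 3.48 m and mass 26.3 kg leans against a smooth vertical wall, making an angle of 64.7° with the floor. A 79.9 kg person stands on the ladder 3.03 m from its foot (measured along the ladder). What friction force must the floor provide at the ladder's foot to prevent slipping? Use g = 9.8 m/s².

f ≈ 383 N

About the foot of the ladder:
Ladder weight 26.3×9.8 = 257.7 N acts at 1.74 m along the ladder; its horizontal arm is 1.74·cos64.7° = 0.7436 m → τ = 191.6 N·m clockwise.
Person: 79.9×9.8 = 783 N at 3.03 m → arm 1.295 m → τ = 1014 N·m clockwise.
Wall normal N acts horizontally at the top; its moment arm is the height L sinθ = 3.48·sin64.7° = 3.146 m, counterclockwise.
Balancing moments: N × 3.146 = 1206, giving N = 383 N.
ΣFx = 0: friction at the foot balances the wall's push, so f = N_wall = 383 N.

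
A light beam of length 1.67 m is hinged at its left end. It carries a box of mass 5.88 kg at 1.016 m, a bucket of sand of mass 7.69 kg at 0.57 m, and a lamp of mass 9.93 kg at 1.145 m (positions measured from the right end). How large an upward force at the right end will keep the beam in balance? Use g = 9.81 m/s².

F ≈ 103 N

Taking torques about the left end:
Box: 5.88 × 9.81 = 57.68 N down at 1.016 m → arm 0.654 m, τ = 57.68 × 0.654 = 37.72 N·m clockwise.
Bucket of sand: 7.69 × 9.81 = 75.44 N down at 0.57 m → arm 1.1 m, τ = 75.44 × 1.1 = 82.98 N·m clockwise.
Lamp: 9.93 × 9.81 = 97.41 N down at 1.145 m → arm 0.525 m, τ = 97.41 × 0.525 = 51.14 N·m clockwise.
Net moment of the loads = 171.8 N·m clockwise.
The upward force F acts at the right end, arm 1.67 m, giving F × 1.67 counterclockwise.
Setting net torque to zero: F × 1.67 = 171.8 → F = 171.8 / 1.67 = 103 N.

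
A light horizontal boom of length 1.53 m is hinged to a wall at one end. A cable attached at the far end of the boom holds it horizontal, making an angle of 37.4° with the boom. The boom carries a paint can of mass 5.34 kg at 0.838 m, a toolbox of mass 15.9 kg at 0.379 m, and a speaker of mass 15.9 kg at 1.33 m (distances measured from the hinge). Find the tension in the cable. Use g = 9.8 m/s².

Take moments about the hinge.
Paint can: 5.34 × 9.8 = 52.33 N down at 0.838 m → arm 0.838 m, τ = 52.33 × 0.838 = 43.85 N·m clockwise.
Toolbox: 15.9 × 9.8 = 155.8 N down at 0.379 m → arm 0.379 m, τ = 155.8 × 0.379 = 59.05 N·m clockwise.
Speaker: 15.9 × 9.8 = 155.8 N down at 1.33 m → arm 1.33 m, τ = 155.8 × 1.33 = 207.2 N·m clockwise.
Total clockwise load moment = 310.1 N·m.
The cable tension T acts at 1.53 m; only its component perpendicular to the boom, T sinθ, produces torque. sin 37.4° = 0.6074.
Setting net torque to zero: T × 1.53 × 0.6074 = 310.1 → T = 310.1 / 0.9293 = 334 N.

T ≈ 334 N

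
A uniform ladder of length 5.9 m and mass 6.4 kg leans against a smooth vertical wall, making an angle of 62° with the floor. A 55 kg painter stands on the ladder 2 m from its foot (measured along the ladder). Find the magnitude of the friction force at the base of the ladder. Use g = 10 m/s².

Take moments about the foot of the ladder.
Ladder weight 6.4×10 = 64 N acts at 2.95 m along the ladder; its horizontal arm is 2.95·cos62° = 1.385 m → τ = 88.64 N·m clockwise.
Painter: 55×10 = 550 N at 2 m → arm 0.9389 m → τ = 516.4 N·m clockwise.
Wall normal N acts horizontally at the top; its moment arm is the height L sinθ = 5.9·sin62° = 5.209 m, counterclockwise.
Setting net torque to zero: N × 5.209 = 605 → N = 116 N.
ΣFx = 0: friction at the foot balances the wall's push, so f = N_wall = 116 N.

f ≈ 116 N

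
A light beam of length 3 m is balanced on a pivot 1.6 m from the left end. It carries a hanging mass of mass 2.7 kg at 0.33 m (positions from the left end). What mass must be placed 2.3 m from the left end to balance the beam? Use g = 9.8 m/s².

m ≈ 4.9 kg

Take moments about the pivot (at 1.6 m from the left end).
Hanging mass: 2.7 × 9.8 = 26.46 N down at 0.33 m → arm 1.27 m, τ = 26.46 × 1.27 = 33.6 N·m counterclockwise.
Net moment of known loads = 33.6 N·m counterclockwise.
An unknown mass m at 2.3 m has arm 0.7 m; its moment is m·g·0.7 clockwise.
Balancing moments: m × 9.8 × 0.7 = 33.6, giving m = 33.6 / (9.8 × 0.7) = 4.9 kg.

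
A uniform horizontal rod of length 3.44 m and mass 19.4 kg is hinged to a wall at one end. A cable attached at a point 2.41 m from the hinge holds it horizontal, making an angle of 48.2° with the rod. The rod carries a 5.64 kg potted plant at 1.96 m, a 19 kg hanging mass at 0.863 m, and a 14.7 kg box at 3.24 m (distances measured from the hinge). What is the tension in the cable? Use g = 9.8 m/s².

T ≈ 592 N

About the hinge:
Beam weight: 19.4 × 9.8 = 190.1 N down at 1.72 m → arm 1.72 m, τ = 190.1 × 1.72 = 327 N·m clockwise.
Potted plant: 5.64 × 9.8 = 55.27 N down at 1.96 m → arm 1.96 m, τ = 55.27 × 1.96 = 108.3 N·m clockwise.
Hanging mass: 19 × 9.8 = 186.2 N down at 0.863 m → arm 0.863 m, τ = 186.2 × 0.863 = 160.7 N·m clockwise.
Box: 14.7 × 9.8 = 144.1 N down at 3.24 m → arm 3.24 m, τ = 144.1 × 3.24 = 466.9 N·m clockwise.
Total clockwise load moment = 1063 N·m.
The cable tension T acts at 2.41 m; only its component perpendicular to the rod, T sinθ, produces torque. sin 48.2° = 0.7455.
Στ = 0 ⇒ T × 2.41 × 0.7455 = 1063 ⇒ T = 1063 / 1.797 = 592 N.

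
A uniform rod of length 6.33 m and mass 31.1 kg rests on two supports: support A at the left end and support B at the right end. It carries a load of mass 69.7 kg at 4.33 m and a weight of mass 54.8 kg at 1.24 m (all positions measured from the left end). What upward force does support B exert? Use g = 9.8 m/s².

About support A:
Beam weight: 31.1 × 9.8 = 304.8 N down at 3.165 m → arm 3.165 m, τ = 304.8 × 3.165 = 964.7 N·m clockwise.
Load: 69.7 × 9.8 = 683.1 N down at 4.33 m → arm 4.33 m, τ = 683.1 × 4.33 = 2958 N·m clockwise.
Weight: 54.8 × 9.8 = 537 N down at 1.24 m → arm 1.24 m, τ = 537 × 1.24 = 665.9 N·m clockwise.
Net load moment about support A = 4589 N·m clockwise.
Reaction R at support B is upward at 6.33 m, arm 6.33 m → moment R × 6.33 counterclockwise.
Balancing moments: R × 6.33 = 4589, giving R = 725 N.

R_B ≈ 725 N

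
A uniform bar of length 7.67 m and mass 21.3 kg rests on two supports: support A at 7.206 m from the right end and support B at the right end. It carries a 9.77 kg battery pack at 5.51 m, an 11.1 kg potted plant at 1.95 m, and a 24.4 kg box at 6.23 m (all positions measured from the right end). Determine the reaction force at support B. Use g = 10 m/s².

R_B ≈ 237 N

About support A:
Beam weight: 21.3 × 10 = 213 N down at 3.835 m → arm 3.371 m, τ = 213 × 3.371 = 718 N·m clockwise.
Battery pack: 9.77 × 10 = 97.7 N down at 5.51 m → arm 1.696 m, τ = 97.7 × 1.696 = 165.7 N·m clockwise.
Potted plant: 11.1 × 10 = 111 N down at 1.95 m → arm 5.256 m, τ = 111 × 5.256 = 583.4 N·m clockwise.
Box: 24.4 × 10 = 244 N down at 6.23 m → arm 0.976 m, τ = 244 × 0.976 = 238.1 N·m clockwise.
Net load moment about support A = 1705 N·m clockwise.
Reaction R at support B is upward at 0 m, arm 7.206 m → moment R × 7.206 counterclockwise.
For rotational equilibrium, R × 7.206 = 1705, so R = 237 N.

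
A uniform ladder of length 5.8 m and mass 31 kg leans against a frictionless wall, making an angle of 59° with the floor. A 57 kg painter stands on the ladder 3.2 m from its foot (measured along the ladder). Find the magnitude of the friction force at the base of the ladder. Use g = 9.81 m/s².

Sum moments about the foot of the ladder (the floor normal and friction both act there and drop out).
Ladder weight 31×9.81 = 304.1 N acts at 2.9 m along the ladder; its horizontal arm is 2.9·cos59° = 1.494 m → τ = 454.3 N·m clockwise.
Painter: 57×9.81 = 559.2 N at 3.2 m → arm 1.648 m → τ = 921.6 N·m clockwise.
Wall normal N acts horizontally at the top; its moment arm is the height L sinθ = 5.8·sin59° = 4.972 m, counterclockwise.
Balancing moments: N × 4.972 = 1376, giving N = 277 N.
ΣFx = 0: friction at the foot balances the wall's push, so f = N_wall = 277 N.

f ≈ 277 N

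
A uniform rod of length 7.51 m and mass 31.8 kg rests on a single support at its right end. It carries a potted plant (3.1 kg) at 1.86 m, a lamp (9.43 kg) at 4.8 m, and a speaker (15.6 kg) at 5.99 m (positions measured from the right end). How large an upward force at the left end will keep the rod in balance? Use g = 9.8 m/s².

About the right end:
Beam weight: 31.8 × 9.8 = 311.6 N down at 3.755 m → arm 3.755 m, τ = 311.6 × 3.755 = 1170 N·m counterclockwise.
Potted plant: 3.1 × 9.8 = 30.38 N down at 1.86 m → arm 1.86 m, τ = 30.38 × 1.86 = 56.51 N·m counterclockwise.
Lamp: 9.43 × 9.8 = 92.41 N down at 4.8 m → arm 4.8 m, τ = 92.41 × 4.8 = 443.6 N·m counterclockwise.
Speaker: 15.6 × 9.8 = 152.9 N down at 5.99 m → arm 5.99 m, τ = 152.9 × 5.99 = 915.9 N·m counterclockwise.
Net moment of the loads = 2586 N·m counterclockwise.
The upward force F acts at the left end, arm 7.51 m, giving F × 7.51 clockwise.
For rotational equilibrium, F × 7.51 = 2586, so F = 2586 / 7.51 = 344 N.

F ≈ 344 N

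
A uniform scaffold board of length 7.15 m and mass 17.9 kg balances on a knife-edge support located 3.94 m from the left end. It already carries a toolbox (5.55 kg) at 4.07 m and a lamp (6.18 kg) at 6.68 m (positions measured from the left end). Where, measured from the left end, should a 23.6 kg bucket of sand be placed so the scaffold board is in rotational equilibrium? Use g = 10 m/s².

About the knife-edge support (at 3.94 m from the left end):
Beam weight: 17.9 × 10 = 179 N down at 3.575 m → arm 0.365 m, τ = 179 × 0.365 = 65.33 N·m counterclockwise.
Toolbox: 5.55 × 10 = 55.5 N down at 4.07 m → arm 0.13 m, τ = 55.5 × 0.13 = 7.215 N·m clockwise.
Lamp: 6.18 × 10 = 61.8 N down at 6.68 m → arm 2.74 m, τ = 61.8 × 2.74 = 169.3 N·m clockwise.
Net moment of existing loads = 111.2 N·m clockwise.
The bucket of sand weighs 23.6 × 10 = 236 N and must supply an equal counterclockwise moment, so its lever arm about the knife-edge support is 111.2 / 236 = 0.471 m.
That puts it at 3.94 − 0.471 = 3.47 m from the left end.

x ≈ 3.47 m from the left end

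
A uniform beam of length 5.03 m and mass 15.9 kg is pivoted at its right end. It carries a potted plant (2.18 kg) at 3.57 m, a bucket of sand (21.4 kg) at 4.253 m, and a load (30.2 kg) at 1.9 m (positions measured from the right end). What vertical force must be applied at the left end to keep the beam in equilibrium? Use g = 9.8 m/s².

About the right end:
Beam weight: 15.9 × 9.8 = 155.8 N down at 2.515 m → arm 2.515 m, τ = 155.8 × 2.515 = 391.8 N·m counterclockwise.
Potted plant: 2.18 × 9.8 = 21.36 N down at 3.57 m → arm 3.57 m, τ = 21.36 × 3.57 = 76.26 N·m counterclockwise.
Bucket of sand: 21.4 × 9.8 = 209.7 N down at 4.253 m → arm 4.253 m, τ = 209.7 × 4.253 = 891.9 N·m counterclockwise.
Load: 30.2 × 9.8 = 296 N down at 1.9 m → arm 1.9 m, τ = 296 × 1.9 = 562.4 N·m counterclockwise.
Net moment of the loads = 1922 N·m counterclockwise.
The upward force F acts at the left end, arm 5.03 m, giving F × 5.03 clockwise.
Setting net torque to zero: F × 5.03 = 1922 → F = 1922 / 5.03 = 382 N.

F ≈ 382 N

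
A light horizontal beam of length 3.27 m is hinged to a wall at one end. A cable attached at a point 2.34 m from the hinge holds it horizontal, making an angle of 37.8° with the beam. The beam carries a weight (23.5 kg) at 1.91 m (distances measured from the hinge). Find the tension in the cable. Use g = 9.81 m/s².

T ≈ 307 N

Taking torques about the hinge:
Weight: 23.5 × 9.81 = 230.5 N down at 1.91 m → arm 1.91 m, τ = 230.5 × 1.91 = 440.3 N·m clockwise.
Total clockwise load moment = 440.3 N·m.
The cable tension T acts at 2.34 m; only its component perpendicular to the beam, T sinθ, produces torque. sin 37.8° = 0.6129.
For rotational equilibrium, T × 2.34 × 0.6129 = 440.3, so T = 440.3 / 1.434 = 307 N.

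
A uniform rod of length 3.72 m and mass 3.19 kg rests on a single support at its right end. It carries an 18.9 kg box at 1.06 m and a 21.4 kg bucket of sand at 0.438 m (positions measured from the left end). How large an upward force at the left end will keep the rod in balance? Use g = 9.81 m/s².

F ≈ 333 N

Choose the right end as the axis so the unknown pivot reaction has zero arm there.
Beam weight: 3.19 × 9.81 = 31.29 N down at 1.86 m → arm 1.86 m, τ = 31.29 × 1.86 = 58.2 N·m counterclockwise.
Box: 18.9 × 9.81 = 185.4 N down at 1.06 m → arm 2.66 m, τ = 185.4 × 2.66 = 493.2 N·m counterclockwise.
Bucket of sand: 21.4 × 9.81 = 209.9 N down at 0.438 m → arm 3.282 m, τ = 209.9 × 3.282 = 688.9 N·m counterclockwise.
Net moment of the loads = 1240 N·m counterclockwise.
The upward force F acts at the left end, arm 3.72 m, giving F × 3.72 clockwise.
Setting net torque to zero: F × 3.72 = 1240 → F = 1240 / 3.72 = 333 N.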